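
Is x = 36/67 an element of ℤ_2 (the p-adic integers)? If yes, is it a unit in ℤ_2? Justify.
x ∈ ℤ_2 but not a unit; v_2(x) = 2 > 0

ℤ_2 = {x ∈ ℚ_2 : v_2(x) ≥ 0} and ℤ_2^× = {x ∈ ℤ_2 : v_2(x) = 0}. Here v_2(36/67) = v_2(num) − v_2(den) = 2; compare against these criteria.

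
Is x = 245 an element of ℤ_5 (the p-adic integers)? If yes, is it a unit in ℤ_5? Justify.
x ∈ ℤ_5 but not a unit; v_5(x) = 1 > 0

ℤ_5 = {x ∈ ℚ_5 : v_5(x) ≥ 0} and ℤ_5^× = {x ∈ ℤ_5 : v_5(x) = 0}. Here v_5(245) = v_5(num) − v_5(den) = 1; compare against these criteria.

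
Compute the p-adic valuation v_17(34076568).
v_17(34076568) = 5

v_17(n) is the largest exponent k such that 17^k divides n. Factor out: 34076568 = 17^5 · 24. (Sign doesn't affect v_p.) So v_17(34076568) = 5.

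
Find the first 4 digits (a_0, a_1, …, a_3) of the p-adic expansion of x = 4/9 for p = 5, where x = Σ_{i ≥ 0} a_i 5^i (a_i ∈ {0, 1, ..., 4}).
(a_0, …, a_3) = (1, 1, 2, 4)

v_5(4/9) = 0 (numerator and denominator both coprime to 5), so x ∈ ℤ_5^×. Compute digits iteratively via a_i = x_i mod 5, x_{i+1} = (x_i − a_i)/5, with x_0 = x:
  x_0 = 4/9;  a_0 = 1;  x_1 = (x_0 − 1)/5 = -1/9
  x_1 = -1/9;  a_1 = 1;  x_2 = (x_1 − 1)/5 = -2/9
  x_2 = -2/9;  a_2 = 2;  x_3 = (x_2 − 2)/5 = -4/9
  x_3 = -4/9;  a_3 = 4;  x_4 = (x_3 − 4)/5 = -8/9
Digits: (1, 1, 2, 4).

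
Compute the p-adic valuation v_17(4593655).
v_17(4593655) = 4

v_17(n) is the largest exponent k such that 17^k divides n. Factor out: 4593655 = 17^4 · 55. (Sign doesn't affect v_p.) So v_17(4593655) = 4.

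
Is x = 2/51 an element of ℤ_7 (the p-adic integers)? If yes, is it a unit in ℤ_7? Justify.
x ∈ ℤ_7^× (unit); v_7(x) = 0

ℤ_7 = {x ∈ ℚ_7 : v_7(x) ≥ 0} and ℤ_7^× = {x ∈ ℤ_7 : v_7(x) = 0}. Here v_7(2/51) = v_7(num) − v_7(den) = 0; compare against these criteria.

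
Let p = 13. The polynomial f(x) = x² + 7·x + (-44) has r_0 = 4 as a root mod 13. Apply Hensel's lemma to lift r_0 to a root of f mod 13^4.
r_3 = 4 (mod 28561)

Hensel: r_{i+1} = r_i − f(r_i)·(f′(r_i))^{-1} mod 13^{i+2}, f′(x) = 2x + 7. Iterate:
  r_0 = 4 (mod 13)
  r_1 = 4 (mod 169)
  r_2 = 4 (mod 2197)
  r_3 = 4 (mod 28561)
Final: r = 4 satisfies f(r) ≡ 0 mod 13^4.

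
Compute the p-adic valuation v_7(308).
v_7(308) = 1

v_7(n) is the largest exponent k such that 7^k divides n. Factor out: 308 = 7^1 · 44. (Sign doesn't affect v_p.) So v_7(308) = 1.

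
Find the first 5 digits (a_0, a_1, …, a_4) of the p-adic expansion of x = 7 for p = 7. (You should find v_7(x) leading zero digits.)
(a_0, …, a_4) = (0, 1, 0, 0, 0)

v_7(7) = 1, so a_0 = ... = a_0 = 0. Factor out: x = 7^1 · u with u = 1 a unit in ℤ_7. Expand u iteratively via a_{v+i} = u_i mod 7, u_{i+1} = (u_i − a_{v+i})/7:
  u_0 = 1;  a_1 = 1;  u_1 = (u_0 − 1)/7 = 0
  u_1 = 0;  a_2 = 0;  u_2 = (u_1 − 0)/7 = 0
  u_2 = 0;  a_3 = 0;  u_3 = (u_2 − 0)/7 = 0
  u_3 = 0;  a_4 = 0;  u_4 = (u_3 − 0)/7 = 0
Digits: (0, 1, 0, 0, 0).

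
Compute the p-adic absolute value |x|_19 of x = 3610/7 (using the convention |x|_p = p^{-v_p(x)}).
|3610/7|_19 = 1/361

Step 1 — compute v_19(x) by factoring powers of 19 out of the numerator and denominator: v_19(3610/7) = 2. Step 2 — apply |x|_p = p^{-v_p(x)} = 19^{-2} = 1/361.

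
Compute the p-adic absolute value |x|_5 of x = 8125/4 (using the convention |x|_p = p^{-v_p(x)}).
|8125/4|_5 = 1/625

Step 1 — compute v_5(x) by factoring powers of 5 out of the numerator and denominator: v_5(8125/4) = 4. Step 2 — apply |x|_p = p^{-v_p(x)} = 5^{-4} = 1/625.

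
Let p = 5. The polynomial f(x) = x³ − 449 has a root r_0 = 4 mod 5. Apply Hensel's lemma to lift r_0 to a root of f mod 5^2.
r_1 = 24 (mod 25)

Hensel: r_{i+1} = r_i − f(r_i)/f′(r_i) mod 5^{i+2}, where f′(x) = 3x². Iterate:
  r_0 = 4 (mod 5)
  r_1 = 24 (mod 25)
Final: r = 24 with f(r) ≡ 0 mod 5^2.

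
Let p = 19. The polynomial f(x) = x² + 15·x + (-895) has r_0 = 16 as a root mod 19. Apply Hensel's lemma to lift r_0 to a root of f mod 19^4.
r_3 = 30986 (mod 130321)

Hensel: r_{i+1} = r_i − f(r_i)·(f′(r_i))^{-1} mod 19^{i+2}, f′(x) = 2x + 15. Iterate:
  r_0 = 16 (mod 19)
  r_1 = 301 (mod 361)
  r_2 = 3550 (mod 6859)
  r_3 = 30986 (mod 130321)
Final: r = 30986 satisfies f(r) ≡ 0 mod 19^4.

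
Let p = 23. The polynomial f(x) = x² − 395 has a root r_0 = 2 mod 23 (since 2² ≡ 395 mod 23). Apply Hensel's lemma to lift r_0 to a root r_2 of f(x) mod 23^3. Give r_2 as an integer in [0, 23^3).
r_2 = 8167 (mod 12167)

Hensel's recurrence: r_{i+1} = r_i − f(r_i)·(f′(r_i))^{-1} mod 23^{i+2}, with f′(x) = 2x. Iterate:
  r_0 = 2 (mod 23)
  r_1 = 232 (mod 529)
  r_2 = 8167 (mod 12167)
Final: r_2 = 8167, and one checks f(r_2) ≡ 0 mod 23^3.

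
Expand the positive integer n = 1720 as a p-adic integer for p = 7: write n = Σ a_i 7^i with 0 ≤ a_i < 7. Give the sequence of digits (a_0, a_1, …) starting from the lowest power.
(a_0, a_1, …) = (5, 0, 0, 5)

Repeated division by 7 gives the digits low-to-high: 1720 = 5 + 5·7^3. Digit sequence: (5, 0, 0, 5).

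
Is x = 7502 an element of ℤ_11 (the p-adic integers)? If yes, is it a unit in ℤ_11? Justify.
x ∈ ℤ_11 but not a unit; v_11(x) = 2 > 0

ℤ_11 = {x ∈ ℚ_11 : v_11(x) ≥ 0} and ℤ_11^× = {x ∈ ℤ_11 : v_11(x) = 0}. Here v_11(7502) = v_11(num) − v_11(den) = 2; compare against these criteria.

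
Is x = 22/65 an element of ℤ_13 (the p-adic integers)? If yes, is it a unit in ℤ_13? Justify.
x ∉ ℤ_13 (v_13(x) = -1 < 0)

ℤ_13 = {x ∈ ℚ_13 : v_13(x) ≥ 0} and ℤ_13^× = {x ∈ ℤ_13 : v_13(x) = 0}. Here v_13(22/65) = v_13(num) − v_13(den) = -1; compare against these criteria.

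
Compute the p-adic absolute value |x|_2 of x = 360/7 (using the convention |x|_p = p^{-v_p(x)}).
|360/7|_2 = 1/8

Step 1 — compute v_2(x) by factoring powers of 2 out of the numerator and denominator: v_2(360/7) = 3. Step 2 — apply |x|_p = p^{-v_p(x)} = 2^{-3} = 1/8.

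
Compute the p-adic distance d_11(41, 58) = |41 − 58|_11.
d_11(41, 58) = 1

Step 1 — x − y = 41 − 58 = -17. Step 2 — v_11(-17) = 0 (factor: -17 = −(11^0 · 17); the sign does not affect v_p). Step 3 — |x − y|_11 = 11^{0} = 1.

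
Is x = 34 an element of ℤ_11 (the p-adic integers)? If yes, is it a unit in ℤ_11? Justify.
x ∈ ℤ_11^× (unit); v_11(x) = 0

ℤ_11 = {x ∈ ℚ_11 : v_11(x) ≥ 0} and ℤ_11^× = {x ∈ ℤ_11 : v_11(x) = 0}. Here v_11(34) = v_11(num) − v_11(den) = 0; compare against these criteria.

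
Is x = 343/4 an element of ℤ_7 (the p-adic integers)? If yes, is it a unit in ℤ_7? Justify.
x ∈ ℤ_7 but not a unit; v_7(x) = 3 > 0

ℤ_7 = {x ∈ ℚ_7 : v_7(x) ≥ 0} and ℤ_7^× = {x ∈ ℤ_7 : v_7(x) = 0}. Here v_7(343/4) = v_7(num) − v_7(den) = 3; compare against these criteria.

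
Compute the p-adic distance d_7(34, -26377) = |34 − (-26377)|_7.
d_7(34, -26377) = 1/2401

Step 1 — x − y = 34 − (-26377) = 26411. Step 2 — v_7(26411) = 4 (factor: 26411 = (7^4 · 11); the sign does not affect v_p). Step 3 — |x − y|_7 = 7^{-4} = 1/2401.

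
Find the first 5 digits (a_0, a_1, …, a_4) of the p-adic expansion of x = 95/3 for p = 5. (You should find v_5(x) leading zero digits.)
(a_0, …, a_4) = (0, 3, 4, 1, 3)

v_5(95/3) = 1, so a_0 = ... = a_0 = 0. Factor out: x = 5^1 · u with u = 19/3 a unit in ℤ_5. Expand u iteratively via a_{v+i} = u_i mod 5, u_{i+1} = (u_i − a_{v+i})/5:
  u_0 = 19/3;  a_1 = 3;  u_1 = (u_0 − 3)/5 = 2/3
  u_1 = 2/3;  a_2 = 4;  u_2 = (u_1 − 4)/5 = -2/3
  u_2 = -2/3;  a_3 = 1;  u_3 = (u_2 − 1)/5 = -1/3
  u_3 = -1/3;  a_4 = 3;  u_4 = (u_3 − 3)/5 = -2/3
Digits: (0, 3, 4, 1, 3).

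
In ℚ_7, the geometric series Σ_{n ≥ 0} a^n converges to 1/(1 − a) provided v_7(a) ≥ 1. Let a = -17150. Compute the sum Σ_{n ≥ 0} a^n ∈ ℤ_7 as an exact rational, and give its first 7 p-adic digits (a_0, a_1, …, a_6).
Σ a^n = 1/(1 − a) = 1/17151;  first 7 digits = (1, 0, 0, 6, 6, 5, 0)

v_7(a) = 3 ≥ 1, so the series converges in ℤ_7 to 1/(1 − a) = 1/(1 − (-17150)) = 1/17151. Expand this rational in ℤ_7: compute digits iteratively via d_i = x_i mod 7, x_{i+1} = (x_i − d_i)/7. The first 7 digits are (1, 0, 0, 6, 6, 5, 0).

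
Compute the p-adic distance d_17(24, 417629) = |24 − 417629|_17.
d_17(24, 417629) = 1/83521

Step 1 — x − y = 24 − 417629 = -417605. Step 2 — v_17(-417605) = 4 (factor: -417605 = −(17^4 · 5); the sign does not affect v_p). Step 3 — |x − y|_17 = 17^{-4} = 1/83521.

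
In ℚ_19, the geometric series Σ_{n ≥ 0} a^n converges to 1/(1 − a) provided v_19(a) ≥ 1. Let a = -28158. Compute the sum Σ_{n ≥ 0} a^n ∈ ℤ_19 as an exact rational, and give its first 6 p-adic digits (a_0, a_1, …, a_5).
Σ a^n = 1/(1 − a) = 1/28159;  first 6 digits = (1, 0, 17, 14, 3, 16)

v_19(a) = 2 ≥ 1, so the series converges in ℤ_19 to 1/(1 − a) = 1/(1 − (-28158)) = 1/28159. Expand this rational in ℤ_19: compute digits iteratively via d_i = x_i mod 19, x_{i+1} = (x_i − d_i)/19. The first 6 digits are (1, 0, 17, 14, 3, 16).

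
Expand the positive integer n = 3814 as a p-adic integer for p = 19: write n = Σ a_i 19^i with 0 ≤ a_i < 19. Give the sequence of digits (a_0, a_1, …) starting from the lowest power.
(a_0, a_1, …) = (14, 10, 10)

Repeated division by 19 gives the digits low-to-high: 3814 = 14 + 10·19^1 + 10·19^2. Digit sequence: (14, 10, 10).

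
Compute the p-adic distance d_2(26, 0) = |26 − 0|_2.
d_2(26, 0) = 1/2

Step 1 — x − y = 26 − 0 = 26. Step 2 — v_2(26) = 1 (factor: 26 = (2^1 · 13); the sign does not affect v_p). Step 3 — |x − y|_2 = 2^{-1} = 1/2.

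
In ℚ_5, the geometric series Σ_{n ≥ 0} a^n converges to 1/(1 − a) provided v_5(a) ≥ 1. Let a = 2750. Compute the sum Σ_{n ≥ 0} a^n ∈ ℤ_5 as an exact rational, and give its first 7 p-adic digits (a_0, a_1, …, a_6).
Σ a^n = 1/(1 − a) = -1/2749;  first 7 digits = (1, 0, 0, 2, 4, 0, 4)

v_5(a) = 3 ≥ 1, so the series converges in ℤ_5 to 1/(1 − a) = 1/(1 − 2750) = -1/2749. Expand this rational in ℤ_5: compute digits iteratively via d_i = x_i mod 5, x_{i+1} = (x_i − d_i)/5. The first 7 digits are (1, 0, 0, 2, 4, 0, 4).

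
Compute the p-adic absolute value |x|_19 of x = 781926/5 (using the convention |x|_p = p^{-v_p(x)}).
|781926/5|_19 = 1/130321

Step 1 — compute v_19(x) by factoring powers of 19 out of the numerator and denominator: v_19(781926/5) = 4. Step 2 — apply |x|_p = p^{-v_p(x)} = 19^{-4} = 1/130321.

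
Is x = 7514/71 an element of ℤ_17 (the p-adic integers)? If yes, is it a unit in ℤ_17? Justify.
x ∈ ℤ_17 but not a unit; v_17(x) = 2 > 0

ℤ_17 = {x ∈ ℚ_17 : v_17(x) ≥ 0} and ℤ_17^× = {x ∈ ℤ_17 : v_17(x) = 0}. Here v_17(7514/71) = v_17(num) − v_17(den) = 2; compare against these criteria.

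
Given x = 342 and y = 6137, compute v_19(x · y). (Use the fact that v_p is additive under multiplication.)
v_19(2098854) = 3

v_p(x) = 1 (factor: 342 = 19^1 · 18); v_p(y) = 2 (factor: 6137 = 19^2 · 17). Additivity: v_p(xy) = v_p(x) + v_p(y) = 1 + 2 = 3. (Direct check: xy = 2098854 = 19^3 · (306).)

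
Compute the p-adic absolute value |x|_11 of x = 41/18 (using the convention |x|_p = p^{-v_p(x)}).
|41/18|_11 = 1

Step 1 — compute v_11(x) by factoring powers of 11 out of the numerator and denominator: v_11(41/18) = 0. Step 2 — apply |x|_p = p^{-v_p(x)} = 11^{0} = 1.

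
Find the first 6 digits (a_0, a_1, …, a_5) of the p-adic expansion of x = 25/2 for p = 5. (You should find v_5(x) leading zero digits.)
(a_0, …, a_5) = (0, 0, 3, 2, 2, 2)

v_5(25/2) = 2, so a_0 = ... = a_1 = 0. Factor out: x = 5^2 · u with u = 1/2 a unit in ℤ_5. Expand u iteratively via a_{v+i} = u_i mod 5, u_{i+1} = (u_i − a_{v+i})/5:
  u_0 = 1/2;  a_2 = 3;  u_1 = (u_0 − 3)/5 = -1/2
  u_1 = -1/2;  a_3 = 2;  u_2 = (u_1 − 2)/5 = -1/2
  u_2 = -1/2;  a_4 = 2;  u_3 = (u_2 − 2)/5 = -1/2
  u_3 = -1/2;  a_5 = 2;  u_4 = (u_3 − 2)/5 = -1/2
Digits: (0, 0, 3, 2, 2, 2).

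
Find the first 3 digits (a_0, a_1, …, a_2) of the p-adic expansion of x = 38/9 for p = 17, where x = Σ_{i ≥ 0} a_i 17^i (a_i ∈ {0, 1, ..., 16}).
(a_0, …, a_2) = (8, 13, 3)

v_17(38/9) = 0 (numerator and denominator both coprime to 17), so x ∈ ℤ_17^×. Compute digits iteratively via a_i = x_i mod 17, x_{i+1} = (x_i − a_i)/17, with x_0 = x:
  x_0 = 38/9;  a_0 = 8;  x_1 = (x_0 − 8)/17 = -2/9
  x_1 = -2/9;  a_1 = 13;  x_2 = (x_1 − 13)/17 = -7/9
  x_2 = -7/9;  a_2 = 3;  x_3 = (x_2 − 3)/17 = -2/9
Digits: (8, 13, 3).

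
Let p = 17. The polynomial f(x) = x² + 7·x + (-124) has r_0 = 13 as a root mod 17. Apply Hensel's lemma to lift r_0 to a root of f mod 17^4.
r_3 = 82225 (mod 83521)

Hensel: r_{i+1} = r_i − f(r_i)·(f′(r_i))^{-1} mod 17^{i+2}, f′(x) = 2x + 7. Iterate:
  r_0 = 13 (mod 17)
  r_1 = 149 (mod 289)
  r_2 = 3617 (mod 4913)
  r_3 = 82225 (mod 83521)
Final: r = 82225 satisfies f(r) ≡ 0 mod 17^4.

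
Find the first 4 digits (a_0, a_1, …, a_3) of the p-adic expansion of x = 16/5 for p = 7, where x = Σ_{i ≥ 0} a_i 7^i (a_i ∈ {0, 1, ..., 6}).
(a_0, …, a_3) = (6, 1, 4, 5)

v_7(16/5) = 0 (numerator and denominator both coprime to 7), so x ∈ ℤ_7^×. Compute digits iteratively via a_i = x_i mod 7, x_{i+1} = (x_i − a_i)/7, with x_0 = x:
  x_0 = 16/5;  a_0 = 6;  x_1 = (x_0 − 6)/7 = -2/5
  x_1 = -2/5;  a_1 = 1;  x_2 = (x_1 − 1)/7 = -1/5
  x_2 = -1/5;  a_2 = 4;  x_3 = (x_2 − 4)/7 = -3/5
  x_3 = -3/5;  a_3 = 5;  x_4 = (x_3 − 5)/7 = -4/5
Digits: (6, 1, 4, 5).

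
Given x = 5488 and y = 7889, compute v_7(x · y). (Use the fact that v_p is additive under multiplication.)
v_7(43294832) = 6

v_p(x) = 3 (factor: 5488 = 7^3 · 16); v_p(y) = 3 (factor: 7889 = 7^3 · 23). Additivity: v_p(xy) = v_p(x) + v_p(y) = 3 + 3 = 6. (Direct check: xy = 43294832 = 7^6 · (368).)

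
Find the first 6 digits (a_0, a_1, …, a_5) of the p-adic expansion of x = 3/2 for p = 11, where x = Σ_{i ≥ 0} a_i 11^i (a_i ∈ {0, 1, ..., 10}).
(a_0, …, a_5) = (7, 5, 5, 5, 5, 5)

v_11(3/2) = 0 (numerator and denominator both coprime to 11), so x ∈ ℤ_11^×. Compute digits iteratively via a_i = x_i mod 11, x_{i+1} = (x_i − a_i)/11, with x_0 = x:
  x_0 = 3/2;  a_0 = 7;  x_1 = (x_0 − 7)/11 = -1/2
  x_1 = -1/2;  a_1 = 5;  x_2 = (x_1 − 5)/11 = -1/2
  x_2 = -1/2;  a_2 = 5;  x_3 = (x_2 − 5)/11 = -1/2
  x_3 = -1/2;  a_3 = 5;  x_4 = (x_3 − 5)/11 = -1/2
  x_4 = -1/2;  a_4 = 5;  x_5 = (x_4 − 5)/11 = -1/2
  x_5 = -1/2;  a_5 = 5;  x_6 = (x_5 − 5)/11 = -1/2
Digits: (7, 5, 5, 5, 5, 5).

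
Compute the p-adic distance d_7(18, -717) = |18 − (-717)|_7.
d_7(18, -717) = 1/49

Step 1 — x − y = 18 − (-717) = 735. Step 2 — v_7(735) = 2 (factor: 735 = (7^2 · 15); the sign does not affect v_p). Step 3 — |x − y|_7 = 7^{-2} = 1/49.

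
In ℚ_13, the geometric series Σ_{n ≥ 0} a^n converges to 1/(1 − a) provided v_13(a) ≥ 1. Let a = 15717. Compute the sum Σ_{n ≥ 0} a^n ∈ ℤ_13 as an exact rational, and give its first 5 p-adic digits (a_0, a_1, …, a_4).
Σ a^n = 1/(1 − a) = -1/15716;  first 5 digits = (1, 0, 2, 7, 4)

v_13(a) = 2 ≥ 1, so the series converges in ℤ_13 to 1/(1 − a) = 1/(1 − 15717) = -1/15716. Expand this rational in ℤ_13: compute digits iteratively via d_i = x_i mod 13, x_{i+1} = (x_i − d_i)/13. The first 5 digits are (1, 0, 2, 7, 4).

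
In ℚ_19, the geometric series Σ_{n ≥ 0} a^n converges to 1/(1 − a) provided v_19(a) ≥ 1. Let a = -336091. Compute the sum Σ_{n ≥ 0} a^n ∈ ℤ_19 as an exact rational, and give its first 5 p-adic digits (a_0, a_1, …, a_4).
Σ a^n = 1/(1 − a) = 1/336092;  first 5 digits = (1, 0, 0, 8, 16)

v_19(a) = 3 ≥ 1, so the series converges in ℤ_19 to 1/(1 − a) = 1/(1 − (-336091)) = 1/336092. Expand this rational in ℤ_19: compute digits iteratively via d_i = x_i mod 19, x_{i+1} = (x_i − d_i)/19. The first 5 digits are (1, 0, 0, 8, 16).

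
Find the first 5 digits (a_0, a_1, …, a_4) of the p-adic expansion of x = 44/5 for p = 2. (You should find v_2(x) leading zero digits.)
(a_0, …, a_4) = (0, 0, 1, 1, 1)

v_2(44/5) = 2, so a_0 = ... = a_1 = 0. Factor out: x = 2^2 · u with u = 11/5 a unit in ℤ_2. Expand u iteratively via a_{v+i} = u_i mod 2, u_{i+1} = (u_i − a_{v+i})/2:
  u_0 = 11/5;  a_2 = 1;  u_1 = (u_0 − 1)/2 = 3/5
  u_1 = 3/5;  a_3 = 1;  u_2 = (u_1 − 1)/2 = -1/5
  u_2 = -1/5;  a_4 = 1;  u_3 = (u_2 − 1)/2 = -3/5
Digits: (0, 0, 1, 1, 1).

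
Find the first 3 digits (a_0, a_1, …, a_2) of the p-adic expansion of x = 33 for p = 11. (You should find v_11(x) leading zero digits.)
(a_0, …, a_2) = (0, 3, 0)

v_11(33) = 1, so a_0 = ... = a_0 = 0. Factor out: x = 11^1 · u with u = 3 a unit in ℤ_11. Expand u iteratively via a_{v+i} = u_i mod 11, u_{i+1} = (u_i − a_{v+i})/11:
  u_0 = 3;  a_1 = 3;  u_1 = (u_0 − 3)/11 = 0
  u_1 = 0;  a_2 = 0;  u_2 = (u_1 − 0)/11 = 0
Digits: (0, 3, 0).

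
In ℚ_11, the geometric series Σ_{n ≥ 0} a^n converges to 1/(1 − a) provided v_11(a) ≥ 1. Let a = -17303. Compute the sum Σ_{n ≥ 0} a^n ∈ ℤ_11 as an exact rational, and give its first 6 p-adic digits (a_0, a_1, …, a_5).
Σ a^n = 1/(1 − a) = 1/17304;  first 6 digits = (1, 0, 0, 9, 9, 10)

v_11(a) = 3 ≥ 1, so the series converges in ℤ_11 to 1/(1 − a) = 1/(1 − (-17303)) = 1/17304. Expand this rational in ℤ_11: compute digits iteratively via d_i = x_i mod 11, x_{i+1} = (x_i − d_i)/11. The first 6 digits are (1, 0, 0, 9, 9, 10).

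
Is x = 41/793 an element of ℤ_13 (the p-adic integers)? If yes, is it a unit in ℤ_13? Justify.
x ∉ ℤ_13 (v_13(x) = -1 < 0)

ℤ_13 = {x ∈ ℚ_13 : v_13(x) ≥ 0} and ℤ_13^× = {x ∈ ℤ_13 : v_13(x) = 0}. Here v_13(41/793) = v_13(num) − v_13(den) = -1; compare against these criteria.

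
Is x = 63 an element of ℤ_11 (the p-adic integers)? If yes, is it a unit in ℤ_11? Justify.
x ∈ ℤ_11^× (unit); v_11(x) = 0

ℤ_11 = {x ∈ ℚ_11 : v_11(x) ≥ 0} and ℤ_11^× = {x ∈ ℤ_11 : v_11(x) = 0}. Here v_11(63) = v_11(num) − v_11(den) = 0; compare against these criteria.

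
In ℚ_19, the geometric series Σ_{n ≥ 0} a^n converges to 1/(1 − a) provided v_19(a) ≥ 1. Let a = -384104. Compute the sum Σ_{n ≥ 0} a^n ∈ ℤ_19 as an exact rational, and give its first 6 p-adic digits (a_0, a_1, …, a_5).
Σ a^n = 1/(1 − a) = 1/384105;  first 6 digits = (1, 0, 0, 1, 16, 18)

v_19(a) = 3 ≥ 1, so the series converges in ℤ_19 to 1/(1 − a) = 1/(1 − (-384104)) = 1/384105. Expand this rational in ℤ_19: compute digits iteratively via d_i = x_i mod 19, x_{i+1} = (x_i − d_i)/19. The first 6 digits are (1, 0, 0, 1, 16, 18).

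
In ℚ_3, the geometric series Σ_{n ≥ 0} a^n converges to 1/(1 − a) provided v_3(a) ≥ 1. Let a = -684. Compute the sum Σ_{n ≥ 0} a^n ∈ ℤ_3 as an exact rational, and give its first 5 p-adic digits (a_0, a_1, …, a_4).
Σ a^n = 1/(1 − a) = 1/685;  first 5 digits = (1, 0, 2, 1, 1)

v_3(a) = 2 ≥ 1, so the series converges in ℤ_3 to 1/(1 − a) = 1/(1 − (-684)) = 1/685. Expand this rational in ℤ_3: compute digits iteratively via d_i = x_i mod 3, x_{i+1} = (x_i − d_i)/3. The first 5 digits are (1, 0, 2, 1, 1).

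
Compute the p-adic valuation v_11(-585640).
v_11(-585640) = 4

v_11(n) is the largest exponent k such that 11^k divides n. Factor out: -585640 = -11^4 · 40. (Sign doesn't affect v_p.) So v_11(-585640) = 4.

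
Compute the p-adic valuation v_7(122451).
v_7(122451) = 4

v_7(n) is the largest exponent k such that 7^k divides n. Factor out: 122451 = 7^4 · 51. (Sign doesn't affect v_p.) So v_7(122451) = 4.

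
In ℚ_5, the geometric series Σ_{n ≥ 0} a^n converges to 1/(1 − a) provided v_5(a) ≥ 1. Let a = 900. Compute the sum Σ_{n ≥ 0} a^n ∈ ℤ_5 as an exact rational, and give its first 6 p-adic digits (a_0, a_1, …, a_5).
Σ a^n = 1/(1 − a) = -1/899;  first 6 digits = (1, 0, 1, 2, 2, 4)

v_5(a) = 2 ≥ 1, so the series converges in ℤ_5 to 1/(1 − a) = 1/(1 − 900) = -1/899. Expand this rational in ℤ_5: compute digits iteratively via d_i = x_i mod 5, x_{i+1} = (x_i − d_i)/5. The first 6 digits are (1, 0, 1, 2, 2, 4).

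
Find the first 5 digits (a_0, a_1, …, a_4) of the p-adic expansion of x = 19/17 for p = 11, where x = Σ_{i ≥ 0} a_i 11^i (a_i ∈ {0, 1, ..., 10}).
(a_0, …, a_4) = (5, 10, 1, 5, 6)

v_11(19/17) = 0 (numerator and denominator both coprime to 11), so x ∈ ℤ_11^×. Compute digits iteratively via a_i = x_i mod 11, x_{i+1} = (x_i − a_i)/11, with x_0 = x:
  x_0 = 19/17;  a_0 = 5;  x_1 = (x_0 − 5)/11 = -6/17
  x_1 = -6/17;  a_1 = 10;  x_2 = (x_1 − 10)/11 = -16/17
  x_2 = -16/17;  a_2 = 1;  x_3 = (x_2 − 1)/11 = -3/17
  x_3 = -3/17;  a_3 = 5;  x_4 = (x_3 − 5)/11 = -8/17
  x_4 = -8/17;  a_4 = 6;  x_5 = (x_4 − 6)/11 = -10/17
Digits: (5, 10, 1, 5, 6).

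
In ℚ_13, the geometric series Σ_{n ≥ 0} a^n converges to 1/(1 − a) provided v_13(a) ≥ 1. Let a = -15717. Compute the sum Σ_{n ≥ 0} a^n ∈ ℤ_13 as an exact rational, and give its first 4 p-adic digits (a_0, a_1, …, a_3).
Σ a^n = 1/(1 − a) = 1/15718;  first 4 digits = (1, 0, 11, 5)

v_13(a) = 2 ≥ 1, so the series converges in ℤ_13 to 1/(1 − a) = 1/(1 − (-15717)) = 1/15718. Expand this rational in ℤ_13: compute digits iteratively via d_i = x_i mod 13, x_{i+1} = (x_i − d_i)/13. The first 4 digits are (1, 0, 11, 5).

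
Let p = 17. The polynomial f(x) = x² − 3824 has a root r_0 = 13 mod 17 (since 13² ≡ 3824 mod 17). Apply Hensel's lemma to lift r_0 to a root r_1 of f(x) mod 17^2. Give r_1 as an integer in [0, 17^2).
r_1 = 98 (mod 289)

Hensel's recurrence: r_{i+1} = r_i − f(r_i)·(f′(r_i))^{-1} mod 17^{i+2}, with f′(x) = 2x. Iterate:
  r_0 = 13 (mod 17)
  r_1 = 98 (mod 289)
Final: r_1 = 98, and one checks f(r_1) ≡ 0 mod 17^2.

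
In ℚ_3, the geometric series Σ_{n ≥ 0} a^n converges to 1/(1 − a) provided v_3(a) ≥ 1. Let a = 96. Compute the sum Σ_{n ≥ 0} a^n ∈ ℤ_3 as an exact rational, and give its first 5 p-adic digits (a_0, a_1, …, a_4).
Σ a^n = 1/(1 − a) = -1/95;  first 5 digits = (1, 2, 2, 1, 1)

v_3(a) = 1 ≥ 1, so the series converges in ℤ_3 to 1/(1 − a) = 1/(1 − 96) = -1/95. Expand this rational in ℤ_3: compute digits iteratively via d_i = x_i mod 3, x_{i+1} = (x_i − d_i)/3. The first 5 digits are (1, 2, 2, 1, 1).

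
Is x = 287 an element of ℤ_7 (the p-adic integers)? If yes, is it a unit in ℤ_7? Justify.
x ∈ ℤ_7 but not a unit; v_7(x) = 1 > 0

ℤ_7 = {x ∈ ℚ_7 : v_7(x) ≥ 0} and ℤ_7^× = {x ∈ ℤ_7 : v_7(x) = 0}. Here v_7(287) = v_7(num) − v_7(den) = 1; compare against these criteria.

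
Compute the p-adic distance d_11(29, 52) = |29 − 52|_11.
d_11(29, 52) = 1

Step 1 — x − y = 29 − 52 = -23. Step 2 — v_11(-23) = 0 (factor: -23 = −(11^0 · 23); the sign does not affect v_p). Step 3 — |x − y|_11 = 11^{0} = 1.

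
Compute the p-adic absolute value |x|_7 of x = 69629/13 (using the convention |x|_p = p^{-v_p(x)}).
|69629/13|_7 = 1/2401

Step 1 — compute v_7(x) by factoring powers of 7 out of the numerator and denominator: v_7(69629/13) = 4. Step 2 — apply |x|_p = p^{-v_p(x)} = 7^{-4} = 1/2401.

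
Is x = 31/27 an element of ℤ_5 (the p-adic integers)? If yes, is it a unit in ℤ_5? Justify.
x ∈ ℤ_5^× (unit); v_5(x) = 0

ℤ_5 = {x ∈ ℚ_5 : v_5(x) ≥ 0} and ℤ_5^× = {x ∈ ℤ_5 : v_5(x) = 0}. Here v_5(31/27) = v_5(num) − v_5(den) = 0; compare against these criteria.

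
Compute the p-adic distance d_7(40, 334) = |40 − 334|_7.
d_7(40, 334) = 1/49

Step 1 — x − y = 40 − 334 = -294. Step 2 — v_7(-294) = 2 (factor: -294 = −(7^2 · 6); the sign does not affect v_p). Step 3 — |x − y|_7 = 7^{-2} = 1/49.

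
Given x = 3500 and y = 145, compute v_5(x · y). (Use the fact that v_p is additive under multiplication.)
v_5(507500) = 4

v_p(x) = 3 (factor: 3500 = 5^3 · 28); v_p(y) = 1 (factor: 145 = 5^1 · 29). Additivity: v_p(xy) = v_p(x) + v_p(y) = 3 + 1 = 4. (Direct check: xy = 507500 = 5^4 · (812).)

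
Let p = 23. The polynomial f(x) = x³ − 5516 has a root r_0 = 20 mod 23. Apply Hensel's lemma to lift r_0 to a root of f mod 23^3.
r_2 = 9450 (mod 12167)

Hensel: r_{i+1} = r_i − f(r_i)/f′(r_i) mod 23^{i+2}, where f′(x) = 3x². Iterate:
  r_0 = 20 (mod 23)
  r_1 = 457 (mod 529)
  r_2 = 9450 (mod 12167)
Final: r = 9450 with f(r) ≡ 0 mod 23^3.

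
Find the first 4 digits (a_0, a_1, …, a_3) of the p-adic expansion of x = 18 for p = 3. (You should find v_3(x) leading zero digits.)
(a_0, …, a_3) = (0, 0, 2, 0)

v_3(18) = 2, so a_0 = ... = a_1 = 0. Factor out: x = 3^2 · u with u = 2 a unit in ℤ_3. Expand u iteratively via a_{v+i} = u_i mod 3, u_{i+1} = (u_i − a_{v+i})/3:
  u_0 = 2;  a_2 = 2;  u_1 = (u_0 − 2)/3 = 0
  u_1 = 0;  a_3 = 0;  u_2 = (u_1 − 0)/3 = 0
Digits: (0, 0, 2, 0).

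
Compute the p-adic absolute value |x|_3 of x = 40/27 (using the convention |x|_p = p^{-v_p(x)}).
|40/27|_3 = 27

Step 1 — compute v_3(x) by factoring powers of 3 out of the numerator and denominator: v_3(40/27) = -3. Step 2 — apply |x|_p = p^{-v_p(x)} = 3^{3} = 27.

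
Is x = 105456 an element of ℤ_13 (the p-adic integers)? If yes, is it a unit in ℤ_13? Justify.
x ∈ ℤ_13 but not a unit; v_13(x) = 3 > 0

ℤ_13 = {x ∈ ℚ_13 : v_13(x) ≥ 0} and ℤ_13^× = {x ∈ ℤ_13 : v_13(x) = 0}. Here v_13(105456) = v_13(num) − v_13(den) = 3; compare against these criteria.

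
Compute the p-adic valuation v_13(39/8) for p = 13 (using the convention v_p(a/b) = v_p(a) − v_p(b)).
v_13(39/8) = 1

Factor powers of 13 from the numerator and denominator of the reduced fraction: 39 = 13^1 · 3 and 8 = 13^0 · 8. Apply v_p(a/b) = v_p(a) − v_p(b): v_13(39/8) = 1 − 0 = 1.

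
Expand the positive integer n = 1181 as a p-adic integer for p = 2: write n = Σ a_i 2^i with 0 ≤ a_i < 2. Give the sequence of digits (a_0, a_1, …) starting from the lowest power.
(a_0, a_1, …) = (1, 0, 1, 1, 1, 0, 0, 1, 0, 0, 1)

Repeated division by 2 gives the digits low-to-high: 1181 = 1 + 1·2^2 + 1·2^3 + 1·2^4 + 1·2^7 + 1·2^10. Digit sequence: (1, 0, 1, 1, 1, 0, 0, 1, 0, 0, 1).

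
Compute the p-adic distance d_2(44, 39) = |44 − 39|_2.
d_2(44, 39) = 1

Step 1 — x − y = 44 − 39 = 5. Step 2 — v_2(5) = 0 (factor: 5 = (2^0 · 5); the sign does not affect v_p). Step 3 — |x − y|_2 = 2^{0} = 1.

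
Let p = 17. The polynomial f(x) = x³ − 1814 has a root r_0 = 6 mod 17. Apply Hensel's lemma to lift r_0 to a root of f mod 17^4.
r_3 = 79362 (mod 83521)

Hensel: r_{i+1} = r_i − f(r_i)/f′(r_i) mod 17^{i+2}, where f′(x) = 3x². Iterate:
  r_0 = 6 (mod 17)
  r_1 = 176 (mod 289)
  r_2 = 754 (mod 4913)
  r_3 = 79362 (mod 83521)
Final: r = 79362 with f(r) ≡ 0 mod 17^4.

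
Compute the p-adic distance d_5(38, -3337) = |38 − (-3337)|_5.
d_5(38, -3337) = 1/125

Step 1 — x − y = 38 − (-3337) = 3375. Step 2 — v_5(3375) = 3 (factor: 3375 = (5^3 · 27); the sign does not affect v_p). Step 3 — |x − y|_5 = 5^{-3} = 1/125.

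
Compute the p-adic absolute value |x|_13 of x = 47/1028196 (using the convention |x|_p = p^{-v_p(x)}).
|47/1028196|_13 = 28561

Step 1 — compute v_13(x) by factoring powers of 13 out of the numerator and denominator: v_13(47/1028196) = -4. Step 2 — apply |x|_p = p^{-v_p(x)} = 13^{4} = 28561.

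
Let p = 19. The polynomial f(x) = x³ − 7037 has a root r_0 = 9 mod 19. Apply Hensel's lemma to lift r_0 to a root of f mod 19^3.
r_2 = 6735 (mod 6859)

Hensel: r_{i+1} = r_i − f(r_i)/f′(r_i) mod 19^{i+2}, where f′(x) = 3x². Iterate:
  r_0 = 9 (mod 19)
  r_1 = 237 (mod 361)
  r_2 = 6735 (mod 6859)
Final: r = 6735 with f(r) ≡ 0 mod 19^3.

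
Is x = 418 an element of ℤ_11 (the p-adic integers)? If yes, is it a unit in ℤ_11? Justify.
x ∈ ℤ_11 but not a unit; v_11(x) = 1 > 0

ℤ_11 = {x ∈ ℚ_11 : v_11(x) ≥ 0} and ℤ_11^× = {x ∈ ℤ_11 : v_11(x) = 0}. Here v_11(418) = v_11(num) − v_11(den) = 1; compare against these criteria.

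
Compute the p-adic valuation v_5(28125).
v_5(28125) = 5

v_5(n) is the largest exponent k such that 5^k divides n. Factor out: 28125 = 5^5 · 9. (Sign doesn't affect v_p.) So v_5(28125) = 5.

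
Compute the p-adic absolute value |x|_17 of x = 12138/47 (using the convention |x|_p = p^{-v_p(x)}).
|12138/47|_17 = 1/289

Step 1 — compute v_17(x) by factoring powers of 17 out of the numerator and denominator: v_17(12138/47) = 2. Step 2 — apply |x|_p = p^{-v_p(x)} = 17^{-2} = 1/289.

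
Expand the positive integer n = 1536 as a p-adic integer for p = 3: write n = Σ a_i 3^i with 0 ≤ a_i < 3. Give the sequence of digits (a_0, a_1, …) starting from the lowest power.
(a_0, a_1, …) = (0, 2, 2, 2, 0, 0, 2)

Repeated division by 3 gives the digits low-to-high: 1536 = 2·3^1 + 2·3^2 + 2·3^3 + 2·3^6. Digit sequence: (0, 2, 2, 2, 0, 0, 2).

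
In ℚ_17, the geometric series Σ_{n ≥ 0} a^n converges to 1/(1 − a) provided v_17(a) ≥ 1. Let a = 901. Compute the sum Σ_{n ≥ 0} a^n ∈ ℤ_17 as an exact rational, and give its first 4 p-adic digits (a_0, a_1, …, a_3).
Σ a^n = 1/(1 − a) = -1/900;  first 4 digits = (1, 2, 7, 3)

v_17(a) = 1 ≥ 1, so the series converges in ℤ_17 to 1/(1 − a) = 1/(1 − 901) = -1/900. Expand this rational in ℤ_17: compute digits iteratively via d_i = x_i mod 17, x_{i+1} = (x_i − d_i)/17. The first 4 digits are (1, 2, 7, 3).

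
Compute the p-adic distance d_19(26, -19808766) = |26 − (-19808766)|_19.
d_19(26, -19808766) = 1/2476099

Step 1 — x − y = 26 − (-19808766) = 19808792. Step 2 — v_19(19808792) = 5 (factor: 19808792 = (19^5 · 8); the sign does not affect v_p). Step 3 — |x − y|_19 = 19^{-5} = 1/2476099.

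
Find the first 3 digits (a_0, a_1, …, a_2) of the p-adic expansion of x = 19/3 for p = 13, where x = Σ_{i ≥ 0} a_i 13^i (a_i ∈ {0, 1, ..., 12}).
(a_0, …, a_2) = (2, 9, 8)

v_13(19/3) = 0 (numerator and denominator both coprime to 13), so x ∈ ℤ_13^×. Compute digits iteratively via a_i = x_i mod 13, x_{i+1} = (x_i − a_i)/13, with x_0 = x:
  x_0 = 19/3;  a_0 = 2;  x_1 = (x_0 − 2)/13 = 1/3
  x_1 = 1/3;  a_1 = 9;  x_2 = (x_1 − 9)/13 = -2/3
  x_2 = -2/3;  a_2 = 8;  x_3 = (x_2 − 8)/13 = -2/3
Digits: (2, 9, 8).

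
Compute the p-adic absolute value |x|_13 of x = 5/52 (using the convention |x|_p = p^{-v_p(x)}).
|5/52|_13 = 13

Step 1 — compute v_13(x) by factoring powers of 13 out of the numerator and denominator: v_13(5/52) = -1. Step 2 — apply |x|_p = p^{-v_p(x)} = 13^{1} = 13.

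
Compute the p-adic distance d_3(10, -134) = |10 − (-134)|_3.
d_3(10, -134) = 1/9

Step 1 — x − y = 10 − (-134) = 144. Step 2 — v_3(144) = 2 (factor: 144 = (3^2 · 16); the sign does not affect v_p). Step 3 — |x − y|_3 = 3^{-2} = 1/9.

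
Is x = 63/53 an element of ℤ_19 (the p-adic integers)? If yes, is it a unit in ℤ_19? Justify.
x ∈ ℤ_19^× (unit); v_19(x) = 0

ℤ_19 = {x ∈ ℚ_19 : v_19(x) ≥ 0} and ℤ_19^× = {x ∈ ℤ_19 : v_19(x) = 0}. Here v_19(63/53) = v_19(num) − v_19(den) = 0; compare against these criteria.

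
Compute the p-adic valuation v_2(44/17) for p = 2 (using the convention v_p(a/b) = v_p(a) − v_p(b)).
v_2(44/17) = 2

Factor powers of 2 from the numerator and denominator of the reduced fraction: 44 = 2^2 · 11 and 17 = 2^0 · 17. Apply v_p(a/b) = v_p(a) − v_p(b): v_2(44/17) = 2 − 0 = 2.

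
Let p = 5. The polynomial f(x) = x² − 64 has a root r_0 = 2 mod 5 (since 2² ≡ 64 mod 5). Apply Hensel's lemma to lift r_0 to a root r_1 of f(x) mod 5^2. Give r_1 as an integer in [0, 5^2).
r_1 = 17 (mod 25)

Hensel's recurrence: r_{i+1} = r_i − f(r_i)·(f′(r_i))^{-1} mod 5^{i+2}, with f′(x) = 2x. Iterate:
  r_0 = 2 (mod 5)
  r_1 = 17 (mod 25)
Final: r_1 = 17, and one checks f(r_1) ≡ 0 mod 5^2.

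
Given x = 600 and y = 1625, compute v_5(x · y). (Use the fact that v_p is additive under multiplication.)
v_5(975000) = 5

v_p(x) = 2 (factor: 600 = 5^2 · 24); v_p(y) = 3 (factor: 1625 = 5^3 · 13). Additivity: v_p(xy) = v_p(x) + v_p(y) = 2 + 3 = 5. (Direct check: xy = 975000 = 5^5 · (312).)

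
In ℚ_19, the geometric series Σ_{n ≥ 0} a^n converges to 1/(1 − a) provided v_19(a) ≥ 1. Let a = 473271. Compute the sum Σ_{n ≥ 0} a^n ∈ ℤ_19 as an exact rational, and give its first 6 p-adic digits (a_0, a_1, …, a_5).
Σ a^n = 1/(1 − a) = -1/473270;  first 6 digits = (1, 0, 0, 12, 3, 0)

v_19(a) = 3 ≥ 1, so the series converges in ℤ_19 to 1/(1 − a) = 1/(1 − 473271) = -1/473270. Expand this rational in ℤ_19: compute digits iteratively via d_i = x_i mod 19, x_{i+1} = (x_i − d_i)/19. The first 6 digits are (1, 0, 0, 12, 3, 0).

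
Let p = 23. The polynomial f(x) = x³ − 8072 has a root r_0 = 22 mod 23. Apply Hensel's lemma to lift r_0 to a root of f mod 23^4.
r_3 = 223812 (mod 279841)

Hensel: r_{i+1} = r_i − f(r_i)/f′(r_i) mod 23^{i+2}, where f′(x) = 3x². Iterate:
  r_0 = 22 (mod 23)
  r_1 = 45 (mod 529)
  r_2 = 4806 (mod 12167)
  r_3 = 223812 (mod 279841)
Final: r = 223812 with f(r) ≡ 0 mod 23^4.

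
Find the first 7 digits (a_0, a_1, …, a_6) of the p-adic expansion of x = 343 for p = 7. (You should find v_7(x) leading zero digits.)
(a_0, …, a_6) = (0, 0, 0, 1, 0, 0, 0)

v_7(343) = 3, so a_0 = ... = a_2 = 0. Factor out: x = 7^3 · u with u = 1 a unit in ℤ_7. Expand u iteratively via a_{v+i} = u_i mod 7, u_{i+1} = (u_i − a_{v+i})/7:
  u_0 = 1;  a_3 = 1;  u_1 = (u_0 − 1)/7 = 0
  u_1 = 0;  a_4 = 0;  u_2 = (u_1 − 0)/7 = 0
  u_2 = 0;  a_5 = 0;  u_3 = (u_2 − 0)/7 = 0
  u_3 = 0;  a_6 = 0;  u_4 = (u_3 − 0)/7 = 0
Digits: (0, 0, 0, 1, 0, 0, 0).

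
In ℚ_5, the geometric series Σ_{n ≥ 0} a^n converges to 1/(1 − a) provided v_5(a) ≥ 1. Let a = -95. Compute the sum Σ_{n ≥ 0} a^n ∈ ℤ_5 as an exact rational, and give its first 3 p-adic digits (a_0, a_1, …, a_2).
Σ a^n = 1/(1 − a) = 1/96;  first 3 digits = (1, 1, 2)

v_5(a) = 1 ≥ 1, so the series converges in ℤ_5 to 1/(1 − a) = 1/(1 − (-95)) = 1/96. Expand this rational in ℤ_5: compute digits iteratively via d_i = x_i mod 5, x_{i+1} = (x_i − d_i)/5. The first 3 digits are (1, 1, 2).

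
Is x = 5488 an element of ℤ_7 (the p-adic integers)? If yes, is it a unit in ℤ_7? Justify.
x ∈ ℤ_7 but not a unit; v_7(x) = 3 > 0

ℤ_7 = {x ∈ ℚ_7 : v_7(x) ≥ 0} and ℤ_7^× = {x ∈ ℤ_7 : v_7(x) = 0}. Here v_7(5488) = v_7(num) − v_7(den) = 3; compare against these criteria.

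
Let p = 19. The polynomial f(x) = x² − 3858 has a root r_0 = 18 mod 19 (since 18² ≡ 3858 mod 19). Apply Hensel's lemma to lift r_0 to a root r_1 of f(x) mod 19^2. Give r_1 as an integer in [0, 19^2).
r_1 = 56 (mod 361)

Hensel's recurrence: r_{i+1} = r_i − f(r_i)·(f′(r_i))^{-1} mod 19^{i+2}, with f′(x) = 2x. Iterate:
  r_0 = 18 (mod 19)
  r_1 = 56 (mod 361)
Final: r_1 = 56, and one checks f(r_1) ≡ 0 mod 19^2.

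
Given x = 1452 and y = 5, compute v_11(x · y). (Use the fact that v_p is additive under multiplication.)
v_11(7260) = 2

v_p(x) = 2 (factor: 1452 = 11^2 · 12); v_p(y) = 0 (factor: 5 = 11^0 · 5). Additivity: v_p(xy) = v_p(x) + v_p(y) = 2 + 0 = 2. (Direct check: xy = 7260 = 11^2 · (60).)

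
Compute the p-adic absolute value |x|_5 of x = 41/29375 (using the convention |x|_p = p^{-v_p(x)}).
|41/29375|_5 = 625

Step 1 — compute v_5(x) by factoring powers of 5 out of the numerator and denominator: v_5(41/29375) = -4. Step 2 — apply |x|_p = p^{-v_p(x)} = 5^{4} = 625.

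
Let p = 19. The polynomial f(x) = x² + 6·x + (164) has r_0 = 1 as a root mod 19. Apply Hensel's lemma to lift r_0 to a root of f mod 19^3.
r_2 = 2642 (mod 6859)

Hensel: r_{i+1} = r_i − f(r_i)·(f′(r_i))^{-1} mod 19^{i+2}, f′(x) = 2x + 6. Iterate:
  r_0 = 1 (mod 19)
  r_1 = 115 (mod 361)
  r_2 = 2642 (mod 6859)
Final: r = 2642 satisfies f(r) ≡ 0 mod 19^3.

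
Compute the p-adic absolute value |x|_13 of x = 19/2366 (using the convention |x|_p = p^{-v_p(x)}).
|19/2366|_13 = 169

Step 1 — compute v_13(x) by factoring powers of 13 out of the numerator and denominator: v_13(19/2366) = -2. Step 2 — apply |x|_p = p^{-v_p(x)} = 13^{2} = 169.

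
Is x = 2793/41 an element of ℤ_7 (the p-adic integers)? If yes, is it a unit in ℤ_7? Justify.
x ∈ ℤ_7 but not a unit; v_7(x) = 2 > 0

ℤ_7 = {x ∈ ℚ_7 : v_7(x) ≥ 0} and ℤ_7^× = {x ∈ ℤ_7 : v_7(x) = 0}. Here v_7(2793/41) = v_7(num) − v_7(den) = 2; compare against these criteria.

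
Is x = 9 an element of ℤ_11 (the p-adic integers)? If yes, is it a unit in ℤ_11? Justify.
x ∈ ℤ_11^× (unit); v_11(x) = 0

ℤ_11 = {x ∈ ℚ_11 : v_11(x) ≥ 0} and ℤ_11^× = {x ∈ ℤ_11 : v_11(x) = 0}. Here v_11(9) = v_11(num) − v_11(den) = 0; compare against these criteria.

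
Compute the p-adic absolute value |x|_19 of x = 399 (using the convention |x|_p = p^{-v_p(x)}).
|399|_19 = 1/19

Step 1 — compute v_19(x) by factoring powers of 19 out of the numerator and denominator: v_19(399) = 1. Step 2 — apply |x|_p = p^{-v_p(x)} = 19^{-1} = 1/19.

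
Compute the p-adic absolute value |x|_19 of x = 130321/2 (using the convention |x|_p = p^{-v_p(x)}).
|130321/2|_19 = 1/130321

Step 1 — compute v_19(x) by factoring powers of 19 out of the numerator and denominator: v_19(130321/2) = 4. Step 2 — apply |x|_p = p^{-v_p(x)} = 19^{-4} = 1/130321.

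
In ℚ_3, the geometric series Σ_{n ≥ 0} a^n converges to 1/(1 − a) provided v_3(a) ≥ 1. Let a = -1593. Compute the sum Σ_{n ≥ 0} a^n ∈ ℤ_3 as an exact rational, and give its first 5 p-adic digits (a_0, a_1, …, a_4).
Σ a^n = 1/(1 − a) = 1/1594;  first 5 digits = (1, 0, 0, 1, 1)

v_3(a) = 3 ≥ 1, so the series converges in ℤ_3 to 1/(1 − a) = 1/(1 − (-1593)) = 1/1594. Expand this rational in ℤ_3: compute digits iteratively via d_i = x_i mod 3, x_{i+1} = (x_i − d_i)/3. The first 5 digits are (1, 0, 0, 1, 1).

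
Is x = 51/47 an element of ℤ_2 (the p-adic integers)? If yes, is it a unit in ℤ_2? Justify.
x ∈ ℤ_2^× (unit); v_2(x) = 0

ℤ_2 = {x ∈ ℚ_2 : v_2(x) ≥ 0} and ℤ_2^× = {x ∈ ℤ_2 : v_2(x) = 0}. Here v_2(51/47) = v_2(num) − v_2(den) = 0; compare against these criteria.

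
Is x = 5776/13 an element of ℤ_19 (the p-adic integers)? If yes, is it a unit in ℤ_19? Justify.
x ∈ ℤ_19 but not a unit; v_19(x) = 2 > 0

ℤ_19 = {x ∈ ℚ_19 : v_19(x) ≥ 0} and ℤ_19^× = {x ∈ ℤ_19 : v_19(x) = 0}. Here v_19(5776/13) = v_19(num) − v_19(den) = 2; compare against these criteria.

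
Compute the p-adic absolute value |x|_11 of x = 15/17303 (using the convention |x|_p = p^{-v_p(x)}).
|15/17303|_11 = 1331

Step 1 — compute v_11(x) by factoring powers of 11 out of the numerator and denominator: v_11(15/17303) = -3. Step 2 — apply |x|_p = p^{-v_p(x)} = 11^{3} = 1331.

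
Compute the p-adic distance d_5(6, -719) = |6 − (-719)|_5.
d_5(6, -719) = 1/25

Step 1 — x − y = 6 − (-719) = 725. Step 2 — v_5(725) = 2 (factor: 725 = (5^2 · 29); the sign does not affect v_p). Step 3 — |x − y|_5 = 5^{-2} = 1/25.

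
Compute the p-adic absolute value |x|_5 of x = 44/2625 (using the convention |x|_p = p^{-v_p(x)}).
|44/2625|_5 = 125

Step 1 — compute v_5(x) by factoring powers of 5 out of the numerator and denominator: v_5(44/2625) = -3. Step 2 — apply |x|_p = p^{-v_p(x)} = 5^{3} = 125.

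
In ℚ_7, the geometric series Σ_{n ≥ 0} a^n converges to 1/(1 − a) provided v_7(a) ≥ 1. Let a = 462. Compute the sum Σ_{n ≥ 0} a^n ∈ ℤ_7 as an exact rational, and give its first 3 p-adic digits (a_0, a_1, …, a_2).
Σ a^n = 1/(1 − a) = -1/461;  first 3 digits = (1, 3, 4)

v_7(a) = 1 ≥ 1, so the series converges in ℤ_7 to 1/(1 − a) = 1/(1 − 462) = -1/461. Expand this rational in ℤ_7: compute digits iteratively via d_i = x_i mod 7, x_{i+1} = (x_i − d_i)/7. The first 3 digits are (1, 3, 4).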